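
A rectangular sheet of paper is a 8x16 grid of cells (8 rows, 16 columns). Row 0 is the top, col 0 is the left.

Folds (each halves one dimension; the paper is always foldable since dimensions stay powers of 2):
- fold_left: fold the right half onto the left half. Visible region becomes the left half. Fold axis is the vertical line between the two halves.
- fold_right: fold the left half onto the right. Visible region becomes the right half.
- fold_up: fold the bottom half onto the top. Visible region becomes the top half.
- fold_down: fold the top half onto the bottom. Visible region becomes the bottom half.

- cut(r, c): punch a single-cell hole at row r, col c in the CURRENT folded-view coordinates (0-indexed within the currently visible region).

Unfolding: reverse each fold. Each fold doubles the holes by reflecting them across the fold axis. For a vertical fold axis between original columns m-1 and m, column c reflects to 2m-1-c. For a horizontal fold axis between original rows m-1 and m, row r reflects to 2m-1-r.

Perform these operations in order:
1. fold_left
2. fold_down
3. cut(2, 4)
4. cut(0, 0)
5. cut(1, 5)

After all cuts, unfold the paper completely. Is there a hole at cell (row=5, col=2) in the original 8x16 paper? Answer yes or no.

Op 1 fold_left: fold axis v@8; visible region now rows[0,8) x cols[0,8) = 8x8
Op 2 fold_down: fold axis h@4; visible region now rows[4,8) x cols[0,8) = 4x8
Op 3 cut(2, 4): punch at orig (6,4); cuts so far [(6, 4)]; region rows[4,8) x cols[0,8) = 4x8
Op 4 cut(0, 0): punch at orig (4,0); cuts so far [(4, 0), (6, 4)]; region rows[4,8) x cols[0,8) = 4x8
Op 5 cut(1, 5): punch at orig (5,5); cuts so far [(4, 0), (5, 5), (6, 4)]; region rows[4,8) x cols[0,8) = 4x8
Unfold 1 (reflect across h@4): 6 holes -> [(1, 4), (2, 5), (3, 0), (4, 0), (5, 5), (6, 4)]
Unfold 2 (reflect across v@8): 12 holes -> [(1, 4), (1, 11), (2, 5), (2, 10), (3, 0), (3, 15), (4, 0), (4, 15), (5, 5), (5, 10), (6, 4), (6, 11)]
Holes: [(1, 4), (1, 11), (2, 5), (2, 10), (3, 0), (3, 15), (4, 0), (4, 15), (5, 5), (5, 10), (6, 4), (6, 11)]

Answer: no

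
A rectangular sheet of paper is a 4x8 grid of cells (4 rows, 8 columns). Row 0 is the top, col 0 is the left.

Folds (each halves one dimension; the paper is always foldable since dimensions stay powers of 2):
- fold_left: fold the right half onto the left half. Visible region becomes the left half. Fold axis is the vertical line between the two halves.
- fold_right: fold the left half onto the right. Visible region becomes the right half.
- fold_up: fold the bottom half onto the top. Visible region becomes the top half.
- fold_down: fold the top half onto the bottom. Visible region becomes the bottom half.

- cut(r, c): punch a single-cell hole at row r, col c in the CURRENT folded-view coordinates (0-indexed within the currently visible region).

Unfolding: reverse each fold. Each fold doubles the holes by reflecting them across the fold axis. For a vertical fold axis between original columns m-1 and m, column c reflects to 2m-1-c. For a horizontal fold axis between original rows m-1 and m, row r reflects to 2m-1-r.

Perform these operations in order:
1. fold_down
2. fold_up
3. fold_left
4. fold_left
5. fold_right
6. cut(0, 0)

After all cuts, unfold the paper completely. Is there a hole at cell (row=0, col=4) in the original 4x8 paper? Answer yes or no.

Op 1 fold_down: fold axis h@2; visible region now rows[2,4) x cols[0,8) = 2x8
Op 2 fold_up: fold axis h@3; visible region now rows[2,3) x cols[0,8) = 1x8
Op 3 fold_left: fold axis v@4; visible region now rows[2,3) x cols[0,4) = 1x4
Op 4 fold_left: fold axis v@2; visible region now rows[2,3) x cols[0,2) = 1x2
Op 5 fold_right: fold axis v@1; visible region now rows[2,3) x cols[1,2) = 1x1
Op 6 cut(0, 0): punch at orig (2,1); cuts so far [(2, 1)]; region rows[2,3) x cols[1,2) = 1x1
Unfold 1 (reflect across v@1): 2 holes -> [(2, 0), (2, 1)]
Unfold 2 (reflect across v@2): 4 holes -> [(2, 0), (2, 1), (2, 2), (2, 3)]
Unfold 3 (reflect across v@4): 8 holes -> [(2, 0), (2, 1), (2, 2), (2, 3), (2, 4), (2, 5), (2, 6), (2, 7)]
Unfold 4 (reflect across h@3): 16 holes -> [(2, 0), (2, 1), (2, 2), (2, 3), (2, 4), (2, 5), (2, 6), (2, 7), (3, 0), (3, 1), (3, 2), (3, 3), (3, 4), (3, 5), (3, 6), (3, 7)]
Unfold 5 (reflect across h@2): 32 holes -> [(0, 0), (0, 1), (0, 2), (0, 3), (0, 4), (0, 5), (0, 6), (0, 7), (1, 0), (1, 1), (1, 2), (1, 3), (1, 4), (1, 5), (1, 6), (1, 7), (2, 0), (2, 1), (2, 2), (2, 3), (2, 4), (2, 5), (2, 6), (2, 7), (3, 0), (3, 1), (3, 2), (3, 3), (3, 4), (3, 5), (3, 6), (3, 7)]
Holes: [(0, 0), (0, 1), (0, 2), (0, 3), (0, 4), (0, 5), (0, 6), (0, 7), (1, 0), (1, 1), (1, 2), (1, 3), (1, 4), (1, 5), (1, 6), (1, 7), (2, 0), (2, 1), (2, 2), (2, 3), (2, 4), (2, 5), (2, 6), (2, 7), (3, 0), (3, 1), (3, 2), (3, 3), (3, 4), (3, 5), (3, 6), (3, 7)]

Answer: yes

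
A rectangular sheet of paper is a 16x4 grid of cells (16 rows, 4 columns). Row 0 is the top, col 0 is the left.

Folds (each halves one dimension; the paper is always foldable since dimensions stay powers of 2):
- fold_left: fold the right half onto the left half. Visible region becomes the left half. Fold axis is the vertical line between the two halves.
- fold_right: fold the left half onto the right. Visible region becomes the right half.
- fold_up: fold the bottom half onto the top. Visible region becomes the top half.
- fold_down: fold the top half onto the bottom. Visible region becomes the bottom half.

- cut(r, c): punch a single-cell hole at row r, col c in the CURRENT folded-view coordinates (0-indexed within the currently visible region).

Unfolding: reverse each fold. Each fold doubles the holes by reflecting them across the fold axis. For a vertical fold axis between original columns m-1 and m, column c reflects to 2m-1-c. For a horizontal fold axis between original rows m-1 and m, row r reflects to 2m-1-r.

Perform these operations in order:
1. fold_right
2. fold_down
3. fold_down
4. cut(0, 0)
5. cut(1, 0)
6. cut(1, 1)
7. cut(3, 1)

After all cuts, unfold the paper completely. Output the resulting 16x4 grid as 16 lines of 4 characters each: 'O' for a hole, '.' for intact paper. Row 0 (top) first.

Op 1 fold_right: fold axis v@2; visible region now rows[0,16) x cols[2,4) = 16x2
Op 2 fold_down: fold axis h@8; visible region now rows[8,16) x cols[2,4) = 8x2
Op 3 fold_down: fold axis h@12; visible region now rows[12,16) x cols[2,4) = 4x2
Op 4 cut(0, 0): punch at orig (12,2); cuts so far [(12, 2)]; region rows[12,16) x cols[2,4) = 4x2
Op 5 cut(1, 0): punch at orig (13,2); cuts so far [(12, 2), (13, 2)]; region rows[12,16) x cols[2,4) = 4x2
Op 6 cut(1, 1): punch at orig (13,3); cuts so far [(12, 2), (13, 2), (13, 3)]; region rows[12,16) x cols[2,4) = 4x2
Op 7 cut(3, 1): punch at orig (15,3); cuts so far [(12, 2), (13, 2), (13, 3), (15, 3)]; region rows[12,16) x cols[2,4) = 4x2
Unfold 1 (reflect across h@12): 8 holes -> [(8, 3), (10, 2), (10, 3), (11, 2), (12, 2), (13, 2), (13, 3), (15, 3)]
Unfold 2 (reflect across h@8): 16 holes -> [(0, 3), (2, 2), (2, 3), (3, 2), (4, 2), (5, 2), (5, 3), (7, 3), (8, 3), (10, 2), (10, 3), (11, 2), (12, 2), (13, 2), (13, 3), (15, 3)]
Unfold 3 (reflect across v@2): 32 holes -> [(0, 0), (0, 3), (2, 0), (2, 1), (2, 2), (2, 3), (3, 1), (3, 2), (4, 1), (4, 2), (5, 0), (5, 1), (5, 2), (5, 3), (7, 0), (7, 3), (8, 0), (8, 3), (10, 0), (10, 1), (10, 2), (10, 3), (11, 1), (11, 2), (12, 1), (12, 2), (13, 0), (13, 1), (13, 2), (13, 3), (15, 0), (15, 3)]

Answer: O..O
....
OOOO
.OO.
.OO.
OOOO
....
O..O
O..O
....
OOOO
.OO.
.OO.
OOOO
....
O..O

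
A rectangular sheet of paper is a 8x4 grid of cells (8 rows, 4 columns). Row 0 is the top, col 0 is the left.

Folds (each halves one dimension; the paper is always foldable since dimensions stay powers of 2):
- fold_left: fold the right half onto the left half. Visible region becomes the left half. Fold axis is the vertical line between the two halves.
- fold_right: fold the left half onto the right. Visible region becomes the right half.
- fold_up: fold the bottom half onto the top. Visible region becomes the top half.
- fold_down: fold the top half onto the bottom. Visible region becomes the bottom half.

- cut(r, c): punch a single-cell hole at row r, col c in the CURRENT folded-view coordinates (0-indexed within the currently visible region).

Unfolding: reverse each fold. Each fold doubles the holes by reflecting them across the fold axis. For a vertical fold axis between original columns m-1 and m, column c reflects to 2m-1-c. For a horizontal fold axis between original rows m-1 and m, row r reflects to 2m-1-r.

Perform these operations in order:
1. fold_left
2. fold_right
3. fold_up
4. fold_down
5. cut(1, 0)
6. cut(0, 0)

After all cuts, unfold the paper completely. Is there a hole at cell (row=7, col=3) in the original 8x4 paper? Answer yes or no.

Answer: yes

Derivation:
Op 1 fold_left: fold axis v@2; visible region now rows[0,8) x cols[0,2) = 8x2
Op 2 fold_right: fold axis v@1; visible region now rows[0,8) x cols[1,2) = 8x1
Op 3 fold_up: fold axis h@4; visible region now rows[0,4) x cols[1,2) = 4x1
Op 4 fold_down: fold axis h@2; visible region now rows[2,4) x cols[1,2) = 2x1
Op 5 cut(1, 0): punch at orig (3,1); cuts so far [(3, 1)]; region rows[2,4) x cols[1,2) = 2x1
Op 6 cut(0, 0): punch at orig (2,1); cuts so far [(2, 1), (3, 1)]; region rows[2,4) x cols[1,2) = 2x1
Unfold 1 (reflect across h@2): 4 holes -> [(0, 1), (1, 1), (2, 1), (3, 1)]
Unfold 2 (reflect across h@4): 8 holes -> [(0, 1), (1, 1), (2, 1), (3, 1), (4, 1), (5, 1), (6, 1), (7, 1)]
Unfold 3 (reflect across v@1): 16 holes -> [(0, 0), (0, 1), (1, 0), (1, 1), (2, 0), (2, 1), (3, 0), (3, 1), (4, 0), (4, 1), (5, 0), (5, 1), (6, 0), (6, 1), (7, 0), (7, 1)]
Unfold 4 (reflect across v@2): 32 holes -> [(0, 0), (0, 1), (0, 2), (0, 3), (1, 0), (1, 1), (1, 2), (1, 3), (2, 0), (2, 1), (2, 2), (2, 3), (3, 0), (3, 1), (3, 2), (3, 3), (4, 0), (4, 1), (4, 2), (4, 3), (5, 0), (5, 1), (5, 2), (5, 3), (6, 0), (6, 1), (6, 2), (6, 3), (7, 0), (7, 1), (7, 2), (7, 3)]
Holes: [(0, 0), (0, 1), (0, 2), (0, 3), (1, 0), (1, 1), (1, 2), (1, 3), (2, 0), (2, 1), (2, 2), (2, 3), (3, 0), (3, 1), (3, 2), (3, 3), (4, 0), (4, 1), (4, 2), (4, 3), (5, 0), (5, 1), (5, 2), (5, 3), (6, 0), (6, 1), (6, 2), (6, 3), (7, 0), (7, 1), (7, 2), (7, 3)]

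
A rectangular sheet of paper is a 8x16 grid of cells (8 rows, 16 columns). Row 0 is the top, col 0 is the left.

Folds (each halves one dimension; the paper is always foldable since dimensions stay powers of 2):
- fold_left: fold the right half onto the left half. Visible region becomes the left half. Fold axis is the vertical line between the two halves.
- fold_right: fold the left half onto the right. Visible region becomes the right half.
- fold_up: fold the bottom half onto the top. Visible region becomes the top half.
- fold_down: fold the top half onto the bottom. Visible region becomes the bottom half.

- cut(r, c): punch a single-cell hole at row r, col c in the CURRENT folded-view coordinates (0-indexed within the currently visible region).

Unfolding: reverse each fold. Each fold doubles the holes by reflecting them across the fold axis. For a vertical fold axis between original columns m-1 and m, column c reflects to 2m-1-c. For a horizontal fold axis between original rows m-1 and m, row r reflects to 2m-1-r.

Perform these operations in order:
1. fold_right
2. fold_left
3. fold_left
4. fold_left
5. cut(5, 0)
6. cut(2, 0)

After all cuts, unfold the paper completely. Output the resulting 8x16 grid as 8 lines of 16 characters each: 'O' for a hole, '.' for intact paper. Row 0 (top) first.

Op 1 fold_right: fold axis v@8; visible region now rows[0,8) x cols[8,16) = 8x8
Op 2 fold_left: fold axis v@12; visible region now rows[0,8) x cols[8,12) = 8x4
Op 3 fold_left: fold axis v@10; visible region now rows[0,8) x cols[8,10) = 8x2
Op 4 fold_left: fold axis v@9; visible region now rows[0,8) x cols[8,9) = 8x1
Op 5 cut(5, 0): punch at orig (5,8); cuts so far [(5, 8)]; region rows[0,8) x cols[8,9) = 8x1
Op 6 cut(2, 0): punch at orig (2,8); cuts so far [(2, 8), (5, 8)]; region rows[0,8) x cols[8,9) = 8x1
Unfold 1 (reflect across v@9): 4 holes -> [(2, 8), (2, 9), (5, 8), (5, 9)]
Unfold 2 (reflect across v@10): 8 holes -> [(2, 8), (2, 9), (2, 10), (2, 11), (5, 8), (5, 9), (5, 10), (5, 11)]
Unfold 3 (reflect across v@12): 16 holes -> [(2, 8), (2, 9), (2, 10), (2, 11), (2, 12), (2, 13), (2, 14), (2, 15), (5, 8), (5, 9), (5, 10), (5, 11), (5, 12), (5, 13), (5, 14), (5, 15)]
Unfold 4 (reflect across v@8): 32 holes -> [(2, 0), (2, 1), (2, 2), (2, 3), (2, 4), (2, 5), (2, 6), (2, 7), (2, 8), (2, 9), (2, 10), (2, 11), (2, 12), (2, 13), (2, 14), (2, 15), (5, 0), (5, 1), (5, 2), (5, 3), (5, 4), (5, 5), (5, 6), (5, 7), (5, 8), (5, 9), (5, 10), (5, 11), (5, 12), (5, 13), (5, 14), (5, 15)]

Answer: ................
................
OOOOOOOOOOOOOOOO
................
................
OOOOOOOOOOOOOOOO
................
................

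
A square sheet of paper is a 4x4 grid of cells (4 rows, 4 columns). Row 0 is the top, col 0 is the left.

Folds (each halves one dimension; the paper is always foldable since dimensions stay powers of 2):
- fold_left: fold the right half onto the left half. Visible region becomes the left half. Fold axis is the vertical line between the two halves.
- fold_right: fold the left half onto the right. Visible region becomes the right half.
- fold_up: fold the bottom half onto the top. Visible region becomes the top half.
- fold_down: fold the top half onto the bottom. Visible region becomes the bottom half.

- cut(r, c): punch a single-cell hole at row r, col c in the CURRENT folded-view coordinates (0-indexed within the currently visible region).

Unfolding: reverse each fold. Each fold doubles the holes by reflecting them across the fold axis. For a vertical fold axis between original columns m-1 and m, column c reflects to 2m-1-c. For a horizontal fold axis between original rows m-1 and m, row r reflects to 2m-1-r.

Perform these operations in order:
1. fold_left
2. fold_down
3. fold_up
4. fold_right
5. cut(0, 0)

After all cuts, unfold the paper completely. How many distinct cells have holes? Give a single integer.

Op 1 fold_left: fold axis v@2; visible region now rows[0,4) x cols[0,2) = 4x2
Op 2 fold_down: fold axis h@2; visible region now rows[2,4) x cols[0,2) = 2x2
Op 3 fold_up: fold axis h@3; visible region now rows[2,3) x cols[0,2) = 1x2
Op 4 fold_right: fold axis v@1; visible region now rows[2,3) x cols[1,2) = 1x1
Op 5 cut(0, 0): punch at orig (2,1); cuts so far [(2, 1)]; region rows[2,3) x cols[1,2) = 1x1
Unfold 1 (reflect across v@1): 2 holes -> [(2, 0), (2, 1)]
Unfold 2 (reflect across h@3): 4 holes -> [(2, 0), (2, 1), (3, 0), (3, 1)]
Unfold 3 (reflect across h@2): 8 holes -> [(0, 0), (0, 1), (1, 0), (1, 1), (2, 0), (2, 1), (3, 0), (3, 1)]
Unfold 4 (reflect across v@2): 16 holes -> [(0, 0), (0, 1), (0, 2), (0, 3), (1, 0), (1, 1), (1, 2), (1, 3), (2, 0), (2, 1), (2, 2), (2, 3), (3, 0), (3, 1), (3, 2), (3, 3)]

Answer: 16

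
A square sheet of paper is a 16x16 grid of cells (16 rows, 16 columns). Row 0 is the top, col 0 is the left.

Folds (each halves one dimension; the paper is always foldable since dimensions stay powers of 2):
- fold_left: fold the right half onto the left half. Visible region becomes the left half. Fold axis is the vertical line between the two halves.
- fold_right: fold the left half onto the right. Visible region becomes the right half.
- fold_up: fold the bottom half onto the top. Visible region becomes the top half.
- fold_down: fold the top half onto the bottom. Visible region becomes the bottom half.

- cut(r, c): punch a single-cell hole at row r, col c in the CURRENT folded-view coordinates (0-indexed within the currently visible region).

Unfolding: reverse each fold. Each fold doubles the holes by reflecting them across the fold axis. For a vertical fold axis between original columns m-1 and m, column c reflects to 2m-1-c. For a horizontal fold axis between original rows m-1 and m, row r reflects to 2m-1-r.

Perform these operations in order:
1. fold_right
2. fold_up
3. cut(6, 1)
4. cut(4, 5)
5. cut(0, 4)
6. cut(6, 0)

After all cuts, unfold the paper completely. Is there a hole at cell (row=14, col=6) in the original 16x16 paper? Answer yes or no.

Op 1 fold_right: fold axis v@8; visible region now rows[0,16) x cols[8,16) = 16x8
Op 2 fold_up: fold axis h@8; visible region now rows[0,8) x cols[8,16) = 8x8
Op 3 cut(6, 1): punch at orig (6,9); cuts so far [(6, 9)]; region rows[0,8) x cols[8,16) = 8x8
Op 4 cut(4, 5): punch at orig (4,13); cuts so far [(4, 13), (6, 9)]; region rows[0,8) x cols[8,16) = 8x8
Op 5 cut(0, 4): punch at orig (0,12); cuts so far [(0, 12), (4, 13), (6, 9)]; region rows[0,8) x cols[8,16) = 8x8
Op 6 cut(6, 0): punch at orig (6,8); cuts so far [(0, 12), (4, 13), (6, 8), (6, 9)]; region rows[0,8) x cols[8,16) = 8x8
Unfold 1 (reflect across h@8): 8 holes -> [(0, 12), (4, 13), (6, 8), (6, 9), (9, 8), (9, 9), (11, 13), (15, 12)]
Unfold 2 (reflect across v@8): 16 holes -> [(0, 3), (0, 12), (4, 2), (4, 13), (6, 6), (6, 7), (6, 8), (6, 9), (9, 6), (9, 7), (9, 8), (9, 9), (11, 2), (11, 13), (15, 3), (15, 12)]
Holes: [(0, 3), (0, 12), (4, 2), (4, 13), (6, 6), (6, 7), (6, 8), (6, 9), (9, 6), (9, 7), (9, 8), (9, 9), (11, 2), (11, 13), (15, 3), (15, 12)]

Answer: no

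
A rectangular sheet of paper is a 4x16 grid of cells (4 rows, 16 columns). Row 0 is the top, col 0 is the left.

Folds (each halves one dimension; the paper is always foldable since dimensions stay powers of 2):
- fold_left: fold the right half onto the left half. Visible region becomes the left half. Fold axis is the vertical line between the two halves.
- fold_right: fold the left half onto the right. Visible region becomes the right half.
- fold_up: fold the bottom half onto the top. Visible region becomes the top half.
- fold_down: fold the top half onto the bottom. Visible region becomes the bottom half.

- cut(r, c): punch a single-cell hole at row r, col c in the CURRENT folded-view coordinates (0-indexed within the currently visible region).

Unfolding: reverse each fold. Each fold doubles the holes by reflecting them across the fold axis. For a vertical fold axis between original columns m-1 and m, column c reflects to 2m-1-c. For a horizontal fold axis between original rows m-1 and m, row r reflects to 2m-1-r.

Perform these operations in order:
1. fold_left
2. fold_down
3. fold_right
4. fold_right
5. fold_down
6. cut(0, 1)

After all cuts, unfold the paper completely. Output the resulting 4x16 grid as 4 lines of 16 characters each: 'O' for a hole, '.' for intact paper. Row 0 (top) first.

Op 1 fold_left: fold axis v@8; visible region now rows[0,4) x cols[0,8) = 4x8
Op 2 fold_down: fold axis h@2; visible region now rows[2,4) x cols[0,8) = 2x8
Op 3 fold_right: fold axis v@4; visible region now rows[2,4) x cols[4,8) = 2x4
Op 4 fold_right: fold axis v@6; visible region now rows[2,4) x cols[6,8) = 2x2
Op 5 fold_down: fold axis h@3; visible region now rows[3,4) x cols[6,8) = 1x2
Op 6 cut(0, 1): punch at orig (3,7); cuts so far [(3, 7)]; region rows[3,4) x cols[6,8) = 1x2
Unfold 1 (reflect across h@3): 2 holes -> [(2, 7), (3, 7)]
Unfold 2 (reflect across v@6): 4 holes -> [(2, 4), (2, 7), (3, 4), (3, 7)]
Unfold 3 (reflect across v@4): 8 holes -> [(2, 0), (2, 3), (2, 4), (2, 7), (3, 0), (3, 3), (3, 4), (3, 7)]
Unfold 4 (reflect across h@2): 16 holes -> [(0, 0), (0, 3), (0, 4), (0, 7), (1, 0), (1, 3), (1, 4), (1, 7), (2, 0), (2, 3), (2, 4), (2, 7), (3, 0), (3, 3), (3, 4), (3, 7)]
Unfold 5 (reflect across v@8): 32 holes -> [(0, 0), (0, 3), (0, 4), (0, 7), (0, 8), (0, 11), (0, 12), (0, 15), (1, 0), (1, 3), (1, 4), (1, 7), (1, 8), (1, 11), (1, 12), (1, 15), (2, 0), (2, 3), (2, 4), (2, 7), (2, 8), (2, 11), (2, 12), (2, 15), (3, 0), (3, 3), (3, 4), (3, 7), (3, 8), (3, 11), (3, 12), (3, 15)]

Answer: O..OO..OO..OO..O
O..OO..OO..OO..O
O..OO..OO..OO..O
O..OO..OO..OO..O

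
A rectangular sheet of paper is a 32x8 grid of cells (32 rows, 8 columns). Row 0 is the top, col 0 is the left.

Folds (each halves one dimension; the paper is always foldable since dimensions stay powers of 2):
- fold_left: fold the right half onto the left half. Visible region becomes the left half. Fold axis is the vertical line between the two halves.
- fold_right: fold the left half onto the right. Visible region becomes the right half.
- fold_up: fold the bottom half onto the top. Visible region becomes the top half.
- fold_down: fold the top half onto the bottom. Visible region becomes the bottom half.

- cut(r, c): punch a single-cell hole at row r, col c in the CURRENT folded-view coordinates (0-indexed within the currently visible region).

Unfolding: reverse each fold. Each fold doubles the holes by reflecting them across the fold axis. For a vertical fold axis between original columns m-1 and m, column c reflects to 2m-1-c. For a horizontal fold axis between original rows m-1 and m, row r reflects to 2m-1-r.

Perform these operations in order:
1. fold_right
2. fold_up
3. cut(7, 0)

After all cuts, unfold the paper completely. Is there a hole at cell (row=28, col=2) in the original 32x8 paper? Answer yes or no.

Answer: no

Derivation:
Op 1 fold_right: fold axis v@4; visible region now rows[0,32) x cols[4,8) = 32x4
Op 2 fold_up: fold axis h@16; visible region now rows[0,16) x cols[4,8) = 16x4
Op 3 cut(7, 0): punch at orig (7,4); cuts so far [(7, 4)]; region rows[0,16) x cols[4,8) = 16x4
Unfold 1 (reflect across h@16): 2 holes -> [(7, 4), (24, 4)]
Unfold 2 (reflect across v@4): 4 holes -> [(7, 3), (7, 4), (24, 3), (24, 4)]
Holes: [(7, 3), (7, 4), (24, 3), (24, 4)]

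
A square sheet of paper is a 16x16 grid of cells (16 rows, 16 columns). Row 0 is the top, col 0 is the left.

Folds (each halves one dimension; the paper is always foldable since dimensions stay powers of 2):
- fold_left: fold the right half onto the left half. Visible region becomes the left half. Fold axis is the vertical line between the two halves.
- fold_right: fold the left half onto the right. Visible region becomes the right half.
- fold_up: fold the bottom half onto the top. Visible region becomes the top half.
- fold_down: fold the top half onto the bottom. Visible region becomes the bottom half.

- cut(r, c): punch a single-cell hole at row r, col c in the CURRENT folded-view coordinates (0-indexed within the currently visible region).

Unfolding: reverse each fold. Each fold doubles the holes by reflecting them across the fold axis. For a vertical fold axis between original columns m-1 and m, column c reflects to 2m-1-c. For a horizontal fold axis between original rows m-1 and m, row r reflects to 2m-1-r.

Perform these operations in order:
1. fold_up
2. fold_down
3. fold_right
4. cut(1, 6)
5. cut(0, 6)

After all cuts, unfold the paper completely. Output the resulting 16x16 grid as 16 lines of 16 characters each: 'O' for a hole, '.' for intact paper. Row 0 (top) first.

Answer: ................
................
.O............O.
.O............O.
.O............O.
.O............O.
................
................
................
................
.O............O.
.O............O.
.O............O.
.O............O.
................
................

Derivation:
Op 1 fold_up: fold axis h@8; visible region now rows[0,8) x cols[0,16) = 8x16
Op 2 fold_down: fold axis h@4; visible region now rows[4,8) x cols[0,16) = 4x16
Op 3 fold_right: fold axis v@8; visible region now rows[4,8) x cols[8,16) = 4x8
Op 4 cut(1, 6): punch at orig (5,14); cuts so far [(5, 14)]; region rows[4,8) x cols[8,16) = 4x8
Op 5 cut(0, 6): punch at orig (4,14); cuts so far [(4, 14), (5, 14)]; region rows[4,8) x cols[8,16) = 4x8
Unfold 1 (reflect across v@8): 4 holes -> [(4, 1), (4, 14), (5, 1), (5, 14)]
Unfold 2 (reflect across h@4): 8 holes -> [(2, 1), (2, 14), (3, 1), (3, 14), (4, 1), (4, 14), (5, 1), (5, 14)]
Unfold 3 (reflect across h@8): 16 holes -> [(2, 1), (2, 14), (3, 1), (3, 14), (4, 1), (4, 14), (5, 1), (5, 14), (10, 1), (10, 14), (11, 1), (11, 14), (12, 1), (12, 14), (13, 1), (13, 14)]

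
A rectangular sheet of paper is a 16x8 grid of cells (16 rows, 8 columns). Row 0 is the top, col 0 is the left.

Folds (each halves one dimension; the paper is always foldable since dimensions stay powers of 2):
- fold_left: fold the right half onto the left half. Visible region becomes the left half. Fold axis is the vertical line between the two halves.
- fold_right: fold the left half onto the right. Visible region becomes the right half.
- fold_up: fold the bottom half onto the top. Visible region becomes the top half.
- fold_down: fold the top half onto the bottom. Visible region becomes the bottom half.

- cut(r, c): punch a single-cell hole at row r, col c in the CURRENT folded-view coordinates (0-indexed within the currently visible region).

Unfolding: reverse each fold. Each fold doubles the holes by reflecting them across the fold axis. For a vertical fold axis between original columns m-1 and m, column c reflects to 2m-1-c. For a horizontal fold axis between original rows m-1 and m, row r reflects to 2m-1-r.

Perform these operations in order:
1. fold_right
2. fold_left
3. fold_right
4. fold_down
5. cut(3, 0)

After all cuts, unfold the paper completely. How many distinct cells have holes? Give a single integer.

Answer: 16

Derivation:
Op 1 fold_right: fold axis v@4; visible region now rows[0,16) x cols[4,8) = 16x4
Op 2 fold_left: fold axis v@6; visible region now rows[0,16) x cols[4,6) = 16x2
Op 3 fold_right: fold axis v@5; visible region now rows[0,16) x cols[5,6) = 16x1
Op 4 fold_down: fold axis h@8; visible region now rows[8,16) x cols[5,6) = 8x1
Op 5 cut(3, 0): punch at orig (11,5); cuts so far [(11, 5)]; region rows[8,16) x cols[5,6) = 8x1
Unfold 1 (reflect across h@8): 2 holes -> [(4, 5), (11, 5)]
Unfold 2 (reflect across v@5): 4 holes -> [(4, 4), (4, 5), (11, 4), (11, 5)]
Unfold 3 (reflect across v@6): 8 holes -> [(4, 4), (4, 5), (4, 6), (4, 7), (11, 4), (11, 5), (11, 6), (11, 7)]
Unfold 4 (reflect across v@4): 16 holes -> [(4, 0), (4, 1), (4, 2), (4, 3), (4, 4), (4, 5), (4, 6), (4, 7), (11, 0), (11, 1), (11, 2), (11, 3), (11, 4), (11, 5), (11, 6), (11, 7)]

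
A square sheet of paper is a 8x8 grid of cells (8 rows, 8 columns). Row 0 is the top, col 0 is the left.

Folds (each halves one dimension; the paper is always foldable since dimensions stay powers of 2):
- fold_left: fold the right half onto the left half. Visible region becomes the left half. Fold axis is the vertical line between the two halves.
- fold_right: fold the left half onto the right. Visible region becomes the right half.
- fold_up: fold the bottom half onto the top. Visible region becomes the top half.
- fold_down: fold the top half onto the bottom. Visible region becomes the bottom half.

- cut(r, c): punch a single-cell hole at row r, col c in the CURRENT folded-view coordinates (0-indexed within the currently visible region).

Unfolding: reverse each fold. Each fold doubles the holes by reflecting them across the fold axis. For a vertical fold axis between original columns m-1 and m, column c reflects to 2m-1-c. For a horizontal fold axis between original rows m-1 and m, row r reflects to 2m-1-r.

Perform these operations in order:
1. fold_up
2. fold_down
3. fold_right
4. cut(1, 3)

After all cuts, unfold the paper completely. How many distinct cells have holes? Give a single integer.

Op 1 fold_up: fold axis h@4; visible region now rows[0,4) x cols[0,8) = 4x8
Op 2 fold_down: fold axis h@2; visible region now rows[2,4) x cols[0,8) = 2x8
Op 3 fold_right: fold axis v@4; visible region now rows[2,4) x cols[4,8) = 2x4
Op 4 cut(1, 3): punch at orig (3,7); cuts so far [(3, 7)]; region rows[2,4) x cols[4,8) = 2x4
Unfold 1 (reflect across v@4): 2 holes -> [(3, 0), (3, 7)]
Unfold 2 (reflect across h@2): 4 holes -> [(0, 0), (0, 7), (3, 0), (3, 7)]
Unfold 3 (reflect across h@4): 8 holes -> [(0, 0), (0, 7), (3, 0), (3, 7), (4, 0), (4, 7), (7, 0), (7, 7)]

Answer: 8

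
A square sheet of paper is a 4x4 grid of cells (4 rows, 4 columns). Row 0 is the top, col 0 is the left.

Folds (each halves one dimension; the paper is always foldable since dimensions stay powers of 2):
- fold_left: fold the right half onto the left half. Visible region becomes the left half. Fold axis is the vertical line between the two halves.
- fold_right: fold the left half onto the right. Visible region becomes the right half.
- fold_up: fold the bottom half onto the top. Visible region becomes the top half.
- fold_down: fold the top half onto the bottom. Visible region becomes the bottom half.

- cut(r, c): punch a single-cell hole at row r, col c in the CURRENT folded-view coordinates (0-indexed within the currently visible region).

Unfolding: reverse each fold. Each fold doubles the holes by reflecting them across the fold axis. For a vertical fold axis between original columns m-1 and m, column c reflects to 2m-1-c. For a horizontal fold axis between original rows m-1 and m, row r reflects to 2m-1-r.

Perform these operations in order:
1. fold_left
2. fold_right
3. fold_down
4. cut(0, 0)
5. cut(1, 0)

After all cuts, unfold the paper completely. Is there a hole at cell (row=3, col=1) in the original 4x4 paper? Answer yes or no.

Answer: yes

Derivation:
Op 1 fold_left: fold axis v@2; visible region now rows[0,4) x cols[0,2) = 4x2
Op 2 fold_right: fold axis v@1; visible region now rows[0,4) x cols[1,2) = 4x1
Op 3 fold_down: fold axis h@2; visible region now rows[2,4) x cols[1,2) = 2x1
Op 4 cut(0, 0): punch at orig (2,1); cuts so far [(2, 1)]; region rows[2,4) x cols[1,2) = 2x1
Op 5 cut(1, 0): punch at orig (3,1); cuts so far [(2, 1), (3, 1)]; region rows[2,4) x cols[1,2) = 2x1
Unfold 1 (reflect across h@2): 4 holes -> [(0, 1), (1, 1), (2, 1), (3, 1)]
Unfold 2 (reflect across v@1): 8 holes -> [(0, 0), (0, 1), (1, 0), (1, 1), (2, 0), (2, 1), (3, 0), (3, 1)]
Unfold 3 (reflect across v@2): 16 holes -> [(0, 0), (0, 1), (0, 2), (0, 3), (1, 0), (1, 1), (1, 2), (1, 3), (2, 0), (2, 1), (2, 2), (2, 3), (3, 0), (3, 1), (3, 2), (3, 3)]
Holes: [(0, 0), (0, 1), (0, 2), (0, 3), (1, 0), (1, 1), (1, 2), (1, 3), (2, 0), (2, 1), (2, 2), (2, 3), (3, 0), (3, 1), (3, 2), (3, 3)]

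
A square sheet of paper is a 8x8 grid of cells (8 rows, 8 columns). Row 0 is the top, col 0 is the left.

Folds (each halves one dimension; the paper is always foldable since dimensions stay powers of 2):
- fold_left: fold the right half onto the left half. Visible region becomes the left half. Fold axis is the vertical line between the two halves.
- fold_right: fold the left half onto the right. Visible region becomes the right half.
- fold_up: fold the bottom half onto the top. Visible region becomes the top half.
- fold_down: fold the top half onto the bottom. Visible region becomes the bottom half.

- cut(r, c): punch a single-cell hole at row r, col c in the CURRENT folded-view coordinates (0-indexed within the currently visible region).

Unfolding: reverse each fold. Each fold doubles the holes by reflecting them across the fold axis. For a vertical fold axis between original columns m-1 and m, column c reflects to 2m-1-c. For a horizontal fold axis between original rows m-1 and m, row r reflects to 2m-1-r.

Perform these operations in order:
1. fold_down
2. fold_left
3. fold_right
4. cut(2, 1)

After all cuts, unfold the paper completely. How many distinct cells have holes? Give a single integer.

Answer: 8

Derivation:
Op 1 fold_down: fold axis h@4; visible region now rows[4,8) x cols[0,8) = 4x8
Op 2 fold_left: fold axis v@4; visible region now rows[4,8) x cols[0,4) = 4x4
Op 3 fold_right: fold axis v@2; visible region now rows[4,8) x cols[2,4) = 4x2
Op 4 cut(2, 1): punch at orig (6,3); cuts so far [(6, 3)]; region rows[4,8) x cols[2,4) = 4x2
Unfold 1 (reflect across v@2): 2 holes -> [(6, 0), (6, 3)]
Unfold 2 (reflect across v@4): 4 holes -> [(6, 0), (6, 3), (6, 4), (6, 7)]
Unfold 3 (reflect across h@4): 8 holes -> [(1, 0), (1, 3), (1, 4), (1, 7), (6, 0), (6, 3), (6, 4), (6, 7)]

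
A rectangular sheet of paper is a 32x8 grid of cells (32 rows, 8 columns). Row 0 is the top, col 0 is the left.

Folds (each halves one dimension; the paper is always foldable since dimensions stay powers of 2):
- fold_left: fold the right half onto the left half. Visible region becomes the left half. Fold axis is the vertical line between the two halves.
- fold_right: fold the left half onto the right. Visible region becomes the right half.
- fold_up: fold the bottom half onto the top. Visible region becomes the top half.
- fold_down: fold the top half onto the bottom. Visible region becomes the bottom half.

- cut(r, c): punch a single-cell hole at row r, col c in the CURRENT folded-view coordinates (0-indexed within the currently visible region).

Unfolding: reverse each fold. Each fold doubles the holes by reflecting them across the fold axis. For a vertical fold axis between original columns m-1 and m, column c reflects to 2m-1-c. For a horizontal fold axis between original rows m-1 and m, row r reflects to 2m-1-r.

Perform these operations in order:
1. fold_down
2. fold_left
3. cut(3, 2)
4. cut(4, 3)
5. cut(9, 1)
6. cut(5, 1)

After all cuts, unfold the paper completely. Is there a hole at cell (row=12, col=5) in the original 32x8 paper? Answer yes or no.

Answer: yes

Derivation:
Op 1 fold_down: fold axis h@16; visible region now rows[16,32) x cols[0,8) = 16x8
Op 2 fold_left: fold axis v@4; visible region now rows[16,32) x cols[0,4) = 16x4
Op 3 cut(3, 2): punch at orig (19,2); cuts so far [(19, 2)]; region rows[16,32) x cols[0,4) = 16x4
Op 4 cut(4, 3): punch at orig (20,3); cuts so far [(19, 2), (20, 3)]; region rows[16,32) x cols[0,4) = 16x4
Op 5 cut(9, 1): punch at orig (25,1); cuts so far [(19, 2), (20, 3), (25, 1)]; region rows[16,32) x cols[0,4) = 16x4
Op 6 cut(5, 1): punch at orig (21,1); cuts so far [(19, 2), (20, 3), (21, 1), (25, 1)]; region rows[16,32) x cols[0,4) = 16x4
Unfold 1 (reflect across v@4): 8 holes -> [(19, 2), (19, 5), (20, 3), (20, 4), (21, 1), (21, 6), (25, 1), (25, 6)]
Unfold 2 (reflect across h@16): 16 holes -> [(6, 1), (6, 6), (10, 1), (10, 6), (11, 3), (11, 4), (12, 2), (12, 5), (19, 2), (19, 5), (20, 3), (20, 4), (21, 1), (21, 6), (25, 1), (25, 6)]
Holes: [(6, 1), (6, 6), (10, 1), (10, 6), (11, 3), (11, 4), (12, 2), (12, 5), (19, 2), (19, 5), (20, 3), (20, 4), (21, 1), (21, 6), (25, 1), (25, 6)]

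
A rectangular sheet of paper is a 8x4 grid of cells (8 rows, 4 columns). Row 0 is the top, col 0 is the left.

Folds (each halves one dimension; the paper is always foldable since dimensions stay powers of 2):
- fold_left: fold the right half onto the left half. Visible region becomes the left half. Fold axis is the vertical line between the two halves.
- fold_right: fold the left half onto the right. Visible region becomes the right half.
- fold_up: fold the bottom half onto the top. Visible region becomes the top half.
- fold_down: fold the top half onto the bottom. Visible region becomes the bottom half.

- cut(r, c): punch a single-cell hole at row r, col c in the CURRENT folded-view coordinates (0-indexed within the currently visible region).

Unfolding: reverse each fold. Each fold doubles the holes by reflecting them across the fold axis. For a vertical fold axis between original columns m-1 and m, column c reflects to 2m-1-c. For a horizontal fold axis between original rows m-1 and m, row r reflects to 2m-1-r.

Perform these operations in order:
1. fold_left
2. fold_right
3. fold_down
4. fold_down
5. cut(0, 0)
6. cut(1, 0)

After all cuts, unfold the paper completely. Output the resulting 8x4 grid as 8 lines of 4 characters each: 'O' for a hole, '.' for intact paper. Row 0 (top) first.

Answer: OOOO
OOOO
OOOO
OOOO
OOOO
OOOO
OOOO
OOOO

Derivation:
Op 1 fold_left: fold axis v@2; visible region now rows[0,8) x cols[0,2) = 8x2
Op 2 fold_right: fold axis v@1; visible region now rows[0,8) x cols[1,2) = 8x1
Op 3 fold_down: fold axis h@4; visible region now rows[4,8) x cols[1,2) = 4x1
Op 4 fold_down: fold axis h@6; visible region now rows[6,8) x cols[1,2) = 2x1
Op 5 cut(0, 0): punch at orig (6,1); cuts so far [(6, 1)]; region rows[6,8) x cols[1,2) = 2x1
Op 6 cut(1, 0): punch at orig (7,1); cuts so far [(6, 1), (7, 1)]; region rows[6,8) x cols[1,2) = 2x1
Unfold 1 (reflect across h@6): 4 holes -> [(4, 1), (5, 1), (6, 1), (7, 1)]
Unfold 2 (reflect across h@4): 8 holes -> [(0, 1), (1, 1), (2, 1), (3, 1), (4, 1), (5, 1), (6, 1), (7, 1)]
Unfold 3 (reflect across v@1): 16 holes -> [(0, 0), (0, 1), (1, 0), (1, 1), (2, 0), (2, 1), (3, 0), (3, 1), (4, 0), (4, 1), (5, 0), (5, 1), (6, 0), (6, 1), (7, 0), (7, 1)]
Unfold 4 (reflect across v@2): 32 holes -> [(0, 0), (0, 1), (0, 2), (0, 3), (1, 0), (1, 1), (1, 2), (1, 3), (2, 0), (2, 1), (2, 2), (2, 3), (3, 0), (3, 1), (3, 2), (3, 3), (4, 0), (4, 1), (4, 2), (4, 3), (5, 0), (5, 1), (5, 2), (5, 3), (6, 0), (6, 1), (6, 2), (6, 3), (7, 0), (7, 1), (7, 2), (7, 3)]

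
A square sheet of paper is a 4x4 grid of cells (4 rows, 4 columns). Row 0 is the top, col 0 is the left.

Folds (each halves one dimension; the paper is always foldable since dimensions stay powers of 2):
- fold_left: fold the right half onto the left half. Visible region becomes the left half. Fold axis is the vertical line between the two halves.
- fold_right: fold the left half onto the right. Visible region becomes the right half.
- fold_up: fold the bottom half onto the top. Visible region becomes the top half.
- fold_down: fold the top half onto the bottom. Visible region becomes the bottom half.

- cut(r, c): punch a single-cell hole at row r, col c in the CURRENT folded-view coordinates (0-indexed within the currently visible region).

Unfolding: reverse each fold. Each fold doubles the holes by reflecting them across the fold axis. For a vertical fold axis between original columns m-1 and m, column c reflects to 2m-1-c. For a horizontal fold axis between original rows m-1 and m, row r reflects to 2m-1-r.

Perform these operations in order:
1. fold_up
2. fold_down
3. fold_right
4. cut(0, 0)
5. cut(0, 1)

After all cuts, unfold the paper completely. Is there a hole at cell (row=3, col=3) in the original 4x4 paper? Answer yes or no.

Answer: yes

Derivation:
Op 1 fold_up: fold axis h@2; visible region now rows[0,2) x cols[0,4) = 2x4
Op 2 fold_down: fold axis h@1; visible region now rows[1,2) x cols[0,4) = 1x4
Op 3 fold_right: fold axis v@2; visible region now rows[1,2) x cols[2,4) = 1x2
Op 4 cut(0, 0): punch at orig (1,2); cuts so far [(1, 2)]; region rows[1,2) x cols[2,4) = 1x2
Op 5 cut(0, 1): punch at orig (1,3); cuts so far [(1, 2), (1, 3)]; region rows[1,2) x cols[2,4) = 1x2
Unfold 1 (reflect across v@2): 4 holes -> [(1, 0), (1, 1), (1, 2), (1, 3)]
Unfold 2 (reflect across h@1): 8 holes -> [(0, 0), (0, 1), (0, 2), (0, 3), (1, 0), (1, 1), (1, 2), (1, 3)]
Unfold 3 (reflect across h@2): 16 holes -> [(0, 0), (0, 1), (0, 2), (0, 3), (1, 0), (1, 1), (1, 2), (1, 3), (2, 0), (2, 1), (2, 2), (2, 3), (3, 0), (3, 1), (3, 2), (3, 3)]
Holes: [(0, 0), (0, 1), (0, 2), (0, 3), (1, 0), (1, 1), (1, 2), (1, 3), (2, 0), (2, 1), (2, 2), (2, 3), (3, 0), (3, 1), (3, 2), (3, 3)]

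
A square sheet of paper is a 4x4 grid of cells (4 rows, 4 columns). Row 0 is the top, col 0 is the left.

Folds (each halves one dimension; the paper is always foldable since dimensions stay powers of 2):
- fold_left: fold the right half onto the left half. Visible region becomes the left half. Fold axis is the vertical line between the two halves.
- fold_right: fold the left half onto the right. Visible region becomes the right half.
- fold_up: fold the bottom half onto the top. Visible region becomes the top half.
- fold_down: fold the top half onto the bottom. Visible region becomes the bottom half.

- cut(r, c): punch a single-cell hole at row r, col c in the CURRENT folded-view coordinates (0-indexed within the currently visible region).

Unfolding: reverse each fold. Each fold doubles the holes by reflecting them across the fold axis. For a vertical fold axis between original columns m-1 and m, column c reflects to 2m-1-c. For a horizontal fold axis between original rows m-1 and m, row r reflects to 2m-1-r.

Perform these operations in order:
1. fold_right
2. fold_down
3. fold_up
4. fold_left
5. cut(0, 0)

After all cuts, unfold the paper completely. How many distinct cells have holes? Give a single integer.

Op 1 fold_right: fold axis v@2; visible region now rows[0,4) x cols[2,4) = 4x2
Op 2 fold_down: fold axis h@2; visible region now rows[2,4) x cols[2,4) = 2x2
Op 3 fold_up: fold axis h@3; visible region now rows[2,3) x cols[2,4) = 1x2
Op 4 fold_left: fold axis v@3; visible region now rows[2,3) x cols[2,3) = 1x1
Op 5 cut(0, 0): punch at orig (2,2); cuts so far [(2, 2)]; region rows[2,3) x cols[2,3) = 1x1
Unfold 1 (reflect across v@3): 2 holes -> [(2, 2), (2, 3)]
Unfold 2 (reflect across h@3): 4 holes -> [(2, 2), (2, 3), (3, 2), (3, 3)]
Unfold 3 (reflect across h@2): 8 holes -> [(0, 2), (0, 3), (1, 2), (1, 3), (2, 2), (2, 3), (3, 2), (3, 3)]
Unfold 4 (reflect across v@2): 16 holes -> [(0, 0), (0, 1), (0, 2), (0, 3), (1, 0), (1, 1), (1, 2), (1, 3), (2, 0), (2, 1), (2, 2), (2, 3), (3, 0), (3, 1), (3, 2), (3, 3)]

Answer: 16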